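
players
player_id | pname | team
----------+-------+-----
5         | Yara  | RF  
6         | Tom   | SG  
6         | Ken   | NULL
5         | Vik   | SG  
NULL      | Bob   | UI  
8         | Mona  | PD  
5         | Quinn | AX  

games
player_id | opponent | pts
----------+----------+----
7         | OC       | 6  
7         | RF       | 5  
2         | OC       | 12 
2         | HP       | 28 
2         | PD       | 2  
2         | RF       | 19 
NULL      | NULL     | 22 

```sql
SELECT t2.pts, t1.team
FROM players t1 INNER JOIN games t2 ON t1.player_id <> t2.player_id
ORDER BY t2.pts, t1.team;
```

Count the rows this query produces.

INNER JOIN keeps only pairs where the ON condition holds.
Matching on t1.player_id <> t2.player_id. A NULL in a compared column never satisfies the condition.
- t1[0] player_id=5 → 6 match(es) in t2 → 6 row(s).
- t1[1] player_id=6 → 6 match(es) in t2 → 6 row(s).
- t1[2] player_id=6 → 6 match(es) in t2 → 6 row(s).
- t1[3] player_id=5 → 6 match(es) in t2 → 6 row(s).
- t1[4] player_id=NULL → no match; dropped.
- t1[5] player_id=8 → 6 match(es) in t2 → 6 row(s).
- t1[6] player_id=5 → 6 match(es) in t2 → 6 row(s).
Total: 36 rows.

36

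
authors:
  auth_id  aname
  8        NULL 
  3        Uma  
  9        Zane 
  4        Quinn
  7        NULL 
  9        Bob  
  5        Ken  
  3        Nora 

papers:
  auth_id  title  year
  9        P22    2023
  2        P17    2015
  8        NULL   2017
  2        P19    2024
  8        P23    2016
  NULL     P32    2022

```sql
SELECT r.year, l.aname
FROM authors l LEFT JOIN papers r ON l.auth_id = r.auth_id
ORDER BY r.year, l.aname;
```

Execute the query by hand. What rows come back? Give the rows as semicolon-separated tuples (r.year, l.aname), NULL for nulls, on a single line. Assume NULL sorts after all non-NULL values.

(2016, NULL); (2017, NULL); (2023, Bob); (2023, Zane); (NULL, Ken); (NULL, Nora); (NULL, Quinn); (NULL, Uma); (NULL, NULL)

LEFT JOIN keeps every row from `authors`; unmatched rows get NULL for `papers`'s columns.
Matching on l.auth_id = r.auth_id. A NULL in a compared column never satisfies the condition.
- auth_id=8: 2 matching r row(s), so 2 row(s) emitted.
- auth_id=3: no r row matches, row kept with r columns NULL.
- auth_id=9: 1 matching r row(s), so 1 row(s) emitted.
- auth_id=4: no r row matches, row kept with r columns NULL.
- auth_id=7: no r row matches, row kept with r columns NULL.
- auth_id=9: 1 matching r row(s), so 1 row(s) emitted.
- auth_id=5: no r row matches, row kept with r columns NULL.
- auth_id=3: no r row matches, row kept with r columns NULL.
After projecting and ordering:
r.year | l.aname
2016 | NULL
2017 | NULL
2023 | Bob
2023 | Zane
NULL | Ken
NULL | Nora
NULL | Quinn
NULL | Uma
NULL | NULL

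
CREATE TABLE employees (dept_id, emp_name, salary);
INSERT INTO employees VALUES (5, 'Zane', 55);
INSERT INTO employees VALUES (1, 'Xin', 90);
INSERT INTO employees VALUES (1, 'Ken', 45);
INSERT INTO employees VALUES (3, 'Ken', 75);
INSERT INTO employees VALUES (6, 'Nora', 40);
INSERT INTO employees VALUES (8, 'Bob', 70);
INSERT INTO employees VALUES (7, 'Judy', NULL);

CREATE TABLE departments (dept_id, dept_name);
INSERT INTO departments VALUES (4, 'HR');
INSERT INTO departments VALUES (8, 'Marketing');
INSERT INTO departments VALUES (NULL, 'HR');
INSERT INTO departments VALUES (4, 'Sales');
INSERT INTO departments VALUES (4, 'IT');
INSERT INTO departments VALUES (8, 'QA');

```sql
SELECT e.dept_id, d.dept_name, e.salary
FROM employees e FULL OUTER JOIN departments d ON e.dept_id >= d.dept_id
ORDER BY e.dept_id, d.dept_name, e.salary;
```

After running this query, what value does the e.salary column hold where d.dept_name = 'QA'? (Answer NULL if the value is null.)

FULL OUTER JOIN keeps every row from both sides; unmatched rows get NULL for the other side's columns.
Matching on e.dept_id >= d.dept_id. A NULL in a compared column never satisfies the condition.
- e (dept_id=5) pairs with 3 row(s) of d.
- e (dept_id=1) has no partner → padded with NULL.
- e (dept_id=1) has no partner → padded with NULL.
- e (dept_id=3) has no partner → padded with NULL.
- e (dept_id=6) pairs with 3 row(s) of d.
- e (dept_id=8) pairs with 5 row(s) of d.
- e (dept_id=7) pairs with 3 row(s) of d.
- 1 row(s) from d found no e partner → padded with NULL.

70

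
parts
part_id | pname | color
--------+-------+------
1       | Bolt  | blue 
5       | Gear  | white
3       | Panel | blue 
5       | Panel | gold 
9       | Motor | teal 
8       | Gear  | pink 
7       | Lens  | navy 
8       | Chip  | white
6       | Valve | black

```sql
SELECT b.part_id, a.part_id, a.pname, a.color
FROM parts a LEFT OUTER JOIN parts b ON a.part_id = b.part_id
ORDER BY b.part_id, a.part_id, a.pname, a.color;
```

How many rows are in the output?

13

LEFT JOIN keeps every row from `parts a`; unmatched rows get NULL for `parts b`'s columns.
Matching on a.part_id = b.part_id.
- part_id=1: 1 matching b row(s), so 1 row(s) emitted.
- part_id=5: 2 matching b row(s), so 2 row(s) emitted.
- part_id=3: 1 matching b row(s), so 1 row(s) emitted.
- part_id=5: 2 matching b row(s), so 2 row(s) emitted.
- part_id=9: 1 matching b row(s), so 1 row(s) emitted.
- part_id=8: 2 matching b row(s), so 2 row(s) emitted.
- part_id=7: 1 matching b row(s), so 1 row(s) emitted.
- part_id=8: 2 matching b row(s), so 2 row(s) emitted.
- part_id=6: 1 matching b row(s), so 1 row(s) emitted.
Total: 13 rows.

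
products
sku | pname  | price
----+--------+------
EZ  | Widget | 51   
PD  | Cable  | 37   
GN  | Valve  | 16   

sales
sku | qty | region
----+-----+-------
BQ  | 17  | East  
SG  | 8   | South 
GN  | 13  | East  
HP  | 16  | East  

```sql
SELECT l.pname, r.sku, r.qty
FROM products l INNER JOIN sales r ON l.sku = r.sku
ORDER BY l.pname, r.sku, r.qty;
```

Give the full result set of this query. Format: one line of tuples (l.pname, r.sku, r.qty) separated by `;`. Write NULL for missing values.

(Valve, GN, 13)

INNER JOIN keeps only pairs where the ON condition holds.
Matching on l.sku = r.sku.
- l[0] sku=EZ → no match; dropped.
- l[1] sku=PD → no match; dropped.
- l[2] sku=GN → 1 match(es) in r → 1 row(s).
After projecting and ordering:
l.pname | r.sku | r.qty
Valve | GN | 13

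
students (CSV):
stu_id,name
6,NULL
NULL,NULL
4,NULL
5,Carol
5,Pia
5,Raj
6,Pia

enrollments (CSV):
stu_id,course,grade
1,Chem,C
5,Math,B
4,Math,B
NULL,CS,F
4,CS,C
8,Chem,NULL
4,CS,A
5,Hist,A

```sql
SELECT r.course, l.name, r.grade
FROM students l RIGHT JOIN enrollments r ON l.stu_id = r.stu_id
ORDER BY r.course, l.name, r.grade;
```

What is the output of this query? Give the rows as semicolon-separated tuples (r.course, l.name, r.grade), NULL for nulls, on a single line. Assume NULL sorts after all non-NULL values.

RIGHT JOIN keeps every row from `enrollments`; unmatched rows get NULL for `students`'s columns.
Matching on l.stu_id = r.stu_id. A NULL in a compared column never satisfies the condition.
- l[0] stu_id=6 → no match.
- l[1] stu_id=NULL → no match.
- l[2] stu_id=4 → 3 match(es) in r → 3 row(s).
- l[3] stu_id=5 → 2 match(es) in r → 2 row(s).
- l[4] stu_id=5 → 2 match(es) in r → 2 row(s).
- l[5] stu_id=5 → 2 match(es) in r → 2 row(s).
- l[6] stu_id=6 → no match.
- plus 3 unmatched r row(s), each kept with NULL l columns.

(CS, NULL, A); (CS, NULL, C); (CS, NULL, F); (Chem, NULL, C); (Chem, NULL, NULL); (Hist, Carol, A); (Hist, Pia, A); (Hist, Raj, A); (Math, Carol, B); (Math, Pia, B); (Math, Raj, B); (Math, NULL, B)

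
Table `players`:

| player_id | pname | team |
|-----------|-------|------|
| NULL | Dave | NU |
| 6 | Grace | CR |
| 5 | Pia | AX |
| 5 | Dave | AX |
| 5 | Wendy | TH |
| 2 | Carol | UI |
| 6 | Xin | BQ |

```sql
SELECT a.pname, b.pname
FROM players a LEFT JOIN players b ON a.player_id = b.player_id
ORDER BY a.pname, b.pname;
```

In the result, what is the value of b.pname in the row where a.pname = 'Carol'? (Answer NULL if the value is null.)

Carol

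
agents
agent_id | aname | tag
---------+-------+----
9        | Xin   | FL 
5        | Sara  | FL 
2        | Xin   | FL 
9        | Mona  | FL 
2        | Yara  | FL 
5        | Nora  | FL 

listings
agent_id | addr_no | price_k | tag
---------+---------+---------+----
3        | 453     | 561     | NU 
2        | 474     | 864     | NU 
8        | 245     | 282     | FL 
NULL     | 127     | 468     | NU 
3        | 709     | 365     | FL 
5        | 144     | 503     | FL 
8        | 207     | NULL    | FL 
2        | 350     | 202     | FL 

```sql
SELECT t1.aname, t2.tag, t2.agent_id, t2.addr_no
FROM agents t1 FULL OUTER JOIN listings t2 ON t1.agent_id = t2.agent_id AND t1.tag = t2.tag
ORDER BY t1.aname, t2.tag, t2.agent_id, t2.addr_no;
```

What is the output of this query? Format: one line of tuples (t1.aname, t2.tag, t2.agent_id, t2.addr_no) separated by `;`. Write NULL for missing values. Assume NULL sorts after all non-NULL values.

FULL OUTER JOIN keeps every row from both sides; unmatched rows get NULL for the other side's columns.
Matching on t1.agent_id = t2.agent_id AND t1.tag = t2.tag. A NULL in a compared column never satisfies the condition.
- t1 (agent_id=9, tag=FL) has no partner → padded with NULL.
- t1 (agent_id=5, tag=FL) pairs with 1 row(s) of t2.
- t1 (agent_id=2, tag=FL) pairs with 1 row(s) of t2.
- t1 (agent_id=9, tag=FL) has no partner → padded with NULL.
- t1 (agent_id=2, tag=FL) pairs with 1 row(s) of t2.
- t1 (agent_id=5, tag=FL) pairs with 1 row(s) of t2.
- 6 row(s) from t2 found no t1 partner → padded with NULL.

(Mona, NULL, NULL, NULL); (Nora, FL, 5, 144); (Sara, FL, 5, 144); (Xin, FL, 2, 350); (Xin, NULL, NULL, NULL); (Yara, FL, 2, 350); (NULL, FL, 3, 709); (NULL, FL, 8, 207); (NULL, FL, 8, 245); (NULL, NU, 2, 474); (NULL, NU, 3, 453); (NULL, NU, NULL, 127)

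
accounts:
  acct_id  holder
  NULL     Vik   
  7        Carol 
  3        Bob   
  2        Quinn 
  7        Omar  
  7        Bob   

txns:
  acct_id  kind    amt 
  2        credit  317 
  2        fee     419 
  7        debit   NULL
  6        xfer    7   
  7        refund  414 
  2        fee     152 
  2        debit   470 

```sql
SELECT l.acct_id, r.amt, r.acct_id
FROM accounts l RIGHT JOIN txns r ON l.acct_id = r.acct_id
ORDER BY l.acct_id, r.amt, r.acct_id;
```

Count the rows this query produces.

11

RIGHT JOIN keeps every row from `txns`; unmatched rows get NULL for `accounts`'s columns.
Matching on l.acct_id = r.acct_id. A NULL in a compared column never satisfies the condition.
Matched pairs: 10; unmatched r rows kept: 1.
Total: 10 matched + 1 padded = 11 rows.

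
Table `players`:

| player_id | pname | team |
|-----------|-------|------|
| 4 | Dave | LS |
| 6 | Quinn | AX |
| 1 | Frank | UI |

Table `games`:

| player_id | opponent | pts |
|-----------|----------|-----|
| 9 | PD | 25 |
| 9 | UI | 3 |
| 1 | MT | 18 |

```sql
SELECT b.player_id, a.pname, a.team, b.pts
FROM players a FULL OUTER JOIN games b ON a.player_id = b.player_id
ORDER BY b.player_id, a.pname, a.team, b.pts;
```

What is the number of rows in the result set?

FULL OUTER JOIN keeps every row from both sides; unmatched rows get NULL for the other side's columns.
Matching on a.player_id = b.player_id.
- a (player_id=4) has no partner → padded with NULL.
- a (player_id=6) has no partner → padded with NULL.
- a (player_id=1) pairs with 1 row(s) of b.
- plus 2 unmatched b row(s), each kept with NULL a columns.
Total: 1 matched + 4 padded = 5 rows.

5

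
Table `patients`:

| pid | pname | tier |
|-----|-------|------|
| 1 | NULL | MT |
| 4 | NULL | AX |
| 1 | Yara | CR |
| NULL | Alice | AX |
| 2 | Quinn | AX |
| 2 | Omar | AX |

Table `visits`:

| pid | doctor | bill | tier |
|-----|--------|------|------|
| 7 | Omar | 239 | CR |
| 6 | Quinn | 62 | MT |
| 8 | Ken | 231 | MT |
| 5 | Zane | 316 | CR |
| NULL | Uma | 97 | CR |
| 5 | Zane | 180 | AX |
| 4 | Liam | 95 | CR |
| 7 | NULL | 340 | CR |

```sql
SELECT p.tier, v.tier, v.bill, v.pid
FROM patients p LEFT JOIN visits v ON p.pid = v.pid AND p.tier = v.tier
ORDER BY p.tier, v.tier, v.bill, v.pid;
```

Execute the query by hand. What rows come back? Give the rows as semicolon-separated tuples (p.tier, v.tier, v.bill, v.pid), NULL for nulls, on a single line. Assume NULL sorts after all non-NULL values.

LEFT JOIN keeps every row from `patients`; unmatched rows get NULL for `visits`'s columns.
Matching on p.pid = v.pid AND p.tier = v.tier. A NULL in a compared column never satisfies the condition.
- pid=1, tier=MT: no v row matches, row kept with v columns NULL.
- pid=4, tier=AX: no v row matches, row kept with v columns NULL.
- pid=1, tier=CR: no v row matches, row kept with v columns NULL.
- pid=NULL, tier=AX: no v row matches, row kept with v columns NULL.
- pid=2, tier=AX: no v row matches, row kept with v columns NULL.
- pid=2, tier=AX: no v row matches, row kept with v columns NULL.
After projecting and ordering:
p.tier | v.tier | v.bill | v.pid
AX | NULL | NULL | NULL
AX | NULL | NULL | NULL
AX | NULL | NULL | NULL
AX | NULL | NULL | NULL
CR | NULL | NULL | NULL
MT | NULL | NULL | NULL

(AX, NULL, NULL, NULL); (AX, NULL, NULL, NULL); (AX, NULL, NULL, NULL); (AX, NULL, NULL, NULL); (CR, NULL, NULL, NULL); (MT, NULL, NULL, NULL)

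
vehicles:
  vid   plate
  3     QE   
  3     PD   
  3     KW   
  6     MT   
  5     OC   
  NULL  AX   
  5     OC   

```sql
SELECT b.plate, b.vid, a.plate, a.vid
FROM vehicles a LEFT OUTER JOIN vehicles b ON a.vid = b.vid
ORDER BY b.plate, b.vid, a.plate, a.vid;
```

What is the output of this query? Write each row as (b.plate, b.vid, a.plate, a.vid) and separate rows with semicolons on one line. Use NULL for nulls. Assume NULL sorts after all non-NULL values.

(KW, 3, KW, 3); (KW, 3, PD, 3); (KW, 3, QE, 3); (MT, 6, MT, 6); (OC, 5, OC, 5); (OC, 5, OC, 5); (OC, 5, OC, 5); (OC, 5, OC, 5); (PD, 3, KW, 3); (PD, 3, PD, 3); (PD, 3, QE, 3); (QE, 3, KW, 3); (QE, 3, PD, 3); (QE, 3, QE, 3); (NULL, NULL, AX, NULL)

LEFT JOIN keeps every row from `vehicles a`; unmatched rows get NULL for `vehicles b`'s columns.
Matching on a.vid = b.vid. A NULL in a compared column never satisfies the condition.
- a (vid=3) pairs with 3 row(s) of b.
- a (vid=3) pairs with 3 row(s) of b.
- a (vid=3) pairs with 3 row(s) of b.
- a (vid=6) pairs with 1 row(s) of b.
- a (vid=5) pairs with 2 row(s) of b.
- a (vid=NULL) has no partner → padded with NULL.
- a (vid=5) pairs with 2 row(s) of b.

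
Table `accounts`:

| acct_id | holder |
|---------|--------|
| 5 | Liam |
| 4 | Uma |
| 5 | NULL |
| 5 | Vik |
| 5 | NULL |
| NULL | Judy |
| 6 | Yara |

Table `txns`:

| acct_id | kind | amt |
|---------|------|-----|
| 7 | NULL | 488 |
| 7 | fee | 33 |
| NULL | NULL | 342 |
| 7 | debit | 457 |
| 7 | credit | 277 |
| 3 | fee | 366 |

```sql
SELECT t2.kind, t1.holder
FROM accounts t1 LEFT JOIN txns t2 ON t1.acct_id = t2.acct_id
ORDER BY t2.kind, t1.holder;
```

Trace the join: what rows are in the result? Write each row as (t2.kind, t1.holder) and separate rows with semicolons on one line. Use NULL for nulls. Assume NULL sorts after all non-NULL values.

LEFT JOIN keeps every row from `accounts`; unmatched rows get NULL for `txns`'s columns.
Matching on t1.acct_id = t2.acct_id. A NULL in a compared column never satisfies the condition.
Matched pairs: 0; unmatched t1 rows kept: 7.

(NULL, Judy); (NULL, Liam); (NULL, Uma); (NULL, Vik); (NULL, Yara); (NULL, NULL); (NULL, NULL)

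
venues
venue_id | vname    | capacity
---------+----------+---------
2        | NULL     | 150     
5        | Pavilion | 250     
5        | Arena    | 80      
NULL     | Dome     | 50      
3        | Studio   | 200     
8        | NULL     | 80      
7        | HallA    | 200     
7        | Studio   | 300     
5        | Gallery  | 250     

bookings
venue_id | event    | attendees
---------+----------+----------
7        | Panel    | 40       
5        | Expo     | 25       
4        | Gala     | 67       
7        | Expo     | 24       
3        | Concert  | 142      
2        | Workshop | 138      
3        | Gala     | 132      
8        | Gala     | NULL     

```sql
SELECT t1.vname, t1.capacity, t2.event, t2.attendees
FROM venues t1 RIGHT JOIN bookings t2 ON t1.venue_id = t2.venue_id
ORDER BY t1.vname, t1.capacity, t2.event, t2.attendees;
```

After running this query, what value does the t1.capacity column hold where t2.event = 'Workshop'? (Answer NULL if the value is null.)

RIGHT JOIN keeps every row from `bookings`; unmatched rows get NULL for `venues`'s columns.
Matching on t1.venue_id = t2.venue_id. A NULL in a compared column never satisfies the condition.
Matched pairs: 11; unmatched t2 rows kept: 1.

150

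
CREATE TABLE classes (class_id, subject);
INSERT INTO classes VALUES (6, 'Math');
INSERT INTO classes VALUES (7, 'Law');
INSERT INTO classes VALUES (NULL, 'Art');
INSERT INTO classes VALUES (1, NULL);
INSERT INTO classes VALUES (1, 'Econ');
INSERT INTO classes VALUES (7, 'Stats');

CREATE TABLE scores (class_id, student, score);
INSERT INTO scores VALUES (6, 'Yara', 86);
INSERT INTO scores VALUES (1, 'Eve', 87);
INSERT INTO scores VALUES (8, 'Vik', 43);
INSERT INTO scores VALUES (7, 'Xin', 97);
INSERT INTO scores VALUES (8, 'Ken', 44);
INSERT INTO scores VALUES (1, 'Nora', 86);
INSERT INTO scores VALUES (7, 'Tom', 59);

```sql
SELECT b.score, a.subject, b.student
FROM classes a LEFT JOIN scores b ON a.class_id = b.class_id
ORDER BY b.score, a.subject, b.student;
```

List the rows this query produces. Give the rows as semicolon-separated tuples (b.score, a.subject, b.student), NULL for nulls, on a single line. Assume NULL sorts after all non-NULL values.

LEFT JOIN keeps every row from `classes`; unmatched rows get NULL for `scores`'s columns.
Matching on a.class_id = b.class_id. A NULL in a compared column never satisfies the condition.
Matched pairs: 9; unmatched a rows kept: 1.

(59, Law, Tom); (59, Stats, Tom); (86, Econ, Nora); (86, Math, Yara); (86, NULL, Nora); (87, Econ, Eve); (87, NULL, Eve); (97, Law, Xin); (97, Stats, Xin); (NULL, Art, NULL)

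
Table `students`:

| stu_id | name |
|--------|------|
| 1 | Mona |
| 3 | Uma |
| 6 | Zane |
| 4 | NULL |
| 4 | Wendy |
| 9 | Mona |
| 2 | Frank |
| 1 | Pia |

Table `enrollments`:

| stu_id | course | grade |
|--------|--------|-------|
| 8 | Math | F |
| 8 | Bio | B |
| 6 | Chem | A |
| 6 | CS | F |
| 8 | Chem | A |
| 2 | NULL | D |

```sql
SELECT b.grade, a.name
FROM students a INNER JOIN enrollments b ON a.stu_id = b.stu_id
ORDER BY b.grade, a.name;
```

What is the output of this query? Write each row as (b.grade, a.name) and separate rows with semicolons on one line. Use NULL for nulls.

(A, Zane); (D, Frank); (F, Zane)

INNER JOIN keeps only pairs where the ON condition holds.
Matching on a.stu_id = b.stu_id.
- a row (stu_id=1): no match → dropped.
- a row (stu_id=3): no match → dropped.
- a row (stu_id=6): matches 2 b row(s) → 2 output row(s).
- a row (stu_id=4): no match → dropped.
- a row (stu_id=4): no match → dropped.
- a row (stu_id=9): no match → dropped.
- a row (stu_id=2): matches 1 b row(s) → 1 output row(s).
- a row (stu_id=1): no match → dropped.
After projecting and ordering:
b.grade | a.name
A | Zane
D | Frank
F | Zane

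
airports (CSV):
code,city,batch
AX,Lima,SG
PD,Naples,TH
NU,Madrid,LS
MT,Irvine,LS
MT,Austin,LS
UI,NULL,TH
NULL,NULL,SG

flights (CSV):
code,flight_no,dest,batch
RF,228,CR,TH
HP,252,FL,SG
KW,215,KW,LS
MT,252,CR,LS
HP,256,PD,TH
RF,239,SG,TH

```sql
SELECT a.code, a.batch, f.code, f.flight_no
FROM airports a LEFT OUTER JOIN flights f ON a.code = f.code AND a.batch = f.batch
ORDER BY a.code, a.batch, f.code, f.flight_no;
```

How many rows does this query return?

LEFT JOIN keeps every row from `airports`; unmatched rows get NULL for `flights`'s columns.
Matching on a.code = f.code AND a.batch = f.batch. A NULL in a compared column never satisfies the condition.
Matched pairs: 2; unmatched a rows kept: 5.
Total: 2 matched + 5 padded = 7 rows.

7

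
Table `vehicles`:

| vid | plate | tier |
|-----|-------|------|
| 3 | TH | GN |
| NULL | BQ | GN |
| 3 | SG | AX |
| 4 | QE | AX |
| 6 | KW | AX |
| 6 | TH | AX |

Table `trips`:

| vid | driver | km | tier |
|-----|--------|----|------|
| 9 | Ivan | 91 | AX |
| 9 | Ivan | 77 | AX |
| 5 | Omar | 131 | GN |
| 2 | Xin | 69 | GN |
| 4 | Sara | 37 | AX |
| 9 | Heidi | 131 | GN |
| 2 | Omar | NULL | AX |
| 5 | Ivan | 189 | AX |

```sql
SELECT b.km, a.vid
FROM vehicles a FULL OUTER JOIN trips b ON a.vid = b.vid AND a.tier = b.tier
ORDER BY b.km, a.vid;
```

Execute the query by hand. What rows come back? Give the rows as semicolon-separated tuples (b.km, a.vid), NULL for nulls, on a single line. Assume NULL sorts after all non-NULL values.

FULL OUTER JOIN keeps every row from both sides; unmatched rows get NULL for the other side's columns.
Matching on a.vid = b.vid AND a.tier = b.tier. A NULL in a compared column never satisfies the condition.
Matched pairs: 1; unmatched a rows kept: 5; unmatched b rows kept: 7.

(37, 4); (69, NULL); (77, NULL); (91, NULL); (131, NULL); (131, NULL); (189, NULL); (NULL, 3); (NULL, 3); (NULL, 6); (NULL, 6); (NULL, NULL); (NULL, NULL)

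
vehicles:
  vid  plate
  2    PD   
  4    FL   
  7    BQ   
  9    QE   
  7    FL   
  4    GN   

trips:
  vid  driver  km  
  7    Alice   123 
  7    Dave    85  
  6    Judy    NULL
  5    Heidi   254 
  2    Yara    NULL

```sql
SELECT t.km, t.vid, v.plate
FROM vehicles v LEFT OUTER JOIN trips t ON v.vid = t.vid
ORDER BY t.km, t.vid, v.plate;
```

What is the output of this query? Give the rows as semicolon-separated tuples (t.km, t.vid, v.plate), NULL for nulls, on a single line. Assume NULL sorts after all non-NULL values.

(85, 7, BQ); (85, 7, FL); (123, 7, BQ); (123, 7, FL); (NULL, 2, PD); (NULL, NULL, FL); (NULL, NULL, GN); (NULL, NULL, QE)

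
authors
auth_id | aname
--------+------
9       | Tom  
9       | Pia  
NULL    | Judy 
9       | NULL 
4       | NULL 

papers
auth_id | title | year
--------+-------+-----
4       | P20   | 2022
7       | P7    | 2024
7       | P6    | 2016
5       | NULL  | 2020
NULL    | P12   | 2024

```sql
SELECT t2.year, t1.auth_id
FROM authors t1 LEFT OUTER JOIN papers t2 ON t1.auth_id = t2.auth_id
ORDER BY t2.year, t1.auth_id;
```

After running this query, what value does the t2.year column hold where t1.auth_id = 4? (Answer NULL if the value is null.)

2022

LEFT JOIN keeps every row from `authors`; unmatched rows get NULL for `papers`'s columns.
Matching on t1.auth_id = t2.auth_id. A NULL in a compared column never satisfies the condition.
- t1 row (auth_id=9): no match → kept, t2 columns NULL.
- t1 row (auth_id=9): no match → kept, t2 columns NULL.
- t1 row (auth_id=NULL): no match → kept, t2 columns NULL.
- t1 row (auth_id=9): no match → kept, t2 columns NULL.
- t1 row (auth_id=4): matches 1 t2 row(s) → 1 output row(s).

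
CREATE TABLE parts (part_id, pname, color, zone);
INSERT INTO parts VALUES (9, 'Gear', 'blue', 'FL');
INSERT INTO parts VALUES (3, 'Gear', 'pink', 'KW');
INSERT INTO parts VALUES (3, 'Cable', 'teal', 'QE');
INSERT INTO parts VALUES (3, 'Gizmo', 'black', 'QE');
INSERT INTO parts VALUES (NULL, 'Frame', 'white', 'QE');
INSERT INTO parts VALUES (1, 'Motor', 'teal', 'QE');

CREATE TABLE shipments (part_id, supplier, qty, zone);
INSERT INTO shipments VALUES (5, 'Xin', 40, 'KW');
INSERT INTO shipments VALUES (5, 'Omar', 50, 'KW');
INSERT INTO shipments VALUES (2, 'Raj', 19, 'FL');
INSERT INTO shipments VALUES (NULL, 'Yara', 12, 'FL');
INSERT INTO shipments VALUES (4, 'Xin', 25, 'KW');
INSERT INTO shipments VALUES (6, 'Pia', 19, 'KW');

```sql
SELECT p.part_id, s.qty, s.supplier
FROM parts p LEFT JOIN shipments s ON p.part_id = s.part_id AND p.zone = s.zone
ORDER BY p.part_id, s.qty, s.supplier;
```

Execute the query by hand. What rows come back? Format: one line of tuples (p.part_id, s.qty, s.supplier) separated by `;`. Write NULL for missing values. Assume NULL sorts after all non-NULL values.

LEFT JOIN keeps every row from `parts`; unmatched rows get NULL for `shipments`'s columns.
Matching on p.part_id = s.part_id AND p.zone = s.zone. A NULL in a compared column never satisfies the condition.
Matched pairs: 0; unmatched p rows kept: 6.

(1, NULL, NULL); (3, NULL, NULL); (3, NULL, NULL); (3, NULL, NULL); (9, NULL, NULL); (NULL, NULL, NULL)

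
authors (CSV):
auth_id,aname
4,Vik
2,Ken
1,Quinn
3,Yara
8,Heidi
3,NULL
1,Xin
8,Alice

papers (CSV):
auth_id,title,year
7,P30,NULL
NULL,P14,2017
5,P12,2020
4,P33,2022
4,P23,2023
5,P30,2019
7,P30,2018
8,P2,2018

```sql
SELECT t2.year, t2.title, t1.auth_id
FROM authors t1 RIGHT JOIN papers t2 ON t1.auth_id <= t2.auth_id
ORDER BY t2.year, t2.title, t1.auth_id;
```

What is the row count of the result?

45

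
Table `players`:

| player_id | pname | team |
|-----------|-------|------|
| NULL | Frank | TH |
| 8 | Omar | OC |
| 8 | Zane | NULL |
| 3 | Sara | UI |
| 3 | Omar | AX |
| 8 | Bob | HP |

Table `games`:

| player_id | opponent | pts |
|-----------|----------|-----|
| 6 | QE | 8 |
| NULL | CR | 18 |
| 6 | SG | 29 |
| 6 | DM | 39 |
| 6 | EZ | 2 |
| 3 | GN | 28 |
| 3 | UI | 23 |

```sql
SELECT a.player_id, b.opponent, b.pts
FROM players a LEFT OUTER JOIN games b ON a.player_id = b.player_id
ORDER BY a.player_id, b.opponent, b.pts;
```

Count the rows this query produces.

8

LEFT JOIN keeps every row from `players`; unmatched rows get NULL for `games`'s columns.
Matching on a.player_id = b.player_id. A NULL in a compared column never satisfies the condition.
Matched pairs: 4; unmatched a rows kept: 4.
Total: 4 matched + 4 padded = 8 rows.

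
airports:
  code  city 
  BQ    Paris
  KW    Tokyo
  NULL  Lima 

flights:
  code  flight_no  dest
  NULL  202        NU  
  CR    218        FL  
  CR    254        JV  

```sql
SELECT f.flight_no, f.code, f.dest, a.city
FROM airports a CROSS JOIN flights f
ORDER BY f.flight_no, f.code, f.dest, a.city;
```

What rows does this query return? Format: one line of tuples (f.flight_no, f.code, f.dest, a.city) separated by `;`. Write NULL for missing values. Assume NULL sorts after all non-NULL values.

CROSS JOIN pairs every row of `airports` with every row of `flights`: 3 × 3 = 9 rows.
After projecting and ordering:
f.flight_no | f.code | f.dest | a.city
202 | NULL | NU | Lima
202 | NULL | NU | Paris
202 | NULL | NU | Tokyo
218 | CR | FL | Lima
218 | CR | FL | Paris
218 | CR | FL | Tokyo
254 | CR | JV | Lima
254 | CR | JV | Paris
254 | CR | JV | Tokyo

(202, NULL, NU, Lima); (202, NULL, NU, Paris); (202, NULL, NU, Tokyo); (218, CR, FL, Lima); (218, CR, FL, Paris); (218, CR, FL, Tokyo); (254, CR, JV, Lima); (254, CR, JV, Paris); (254, CR, JV, Tokyo)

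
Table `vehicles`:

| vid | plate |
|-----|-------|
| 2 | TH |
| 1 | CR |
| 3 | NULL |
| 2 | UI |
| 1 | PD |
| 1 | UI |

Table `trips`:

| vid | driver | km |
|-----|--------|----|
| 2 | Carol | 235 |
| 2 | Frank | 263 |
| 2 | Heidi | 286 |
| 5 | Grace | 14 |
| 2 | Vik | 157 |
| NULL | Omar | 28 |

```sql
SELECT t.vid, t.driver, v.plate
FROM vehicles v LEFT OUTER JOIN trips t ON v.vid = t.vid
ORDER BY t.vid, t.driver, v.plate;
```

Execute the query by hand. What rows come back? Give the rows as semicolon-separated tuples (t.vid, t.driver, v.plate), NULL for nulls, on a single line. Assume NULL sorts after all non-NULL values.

(2, Carol, TH); (2, Carol, UI); (2, Frank, TH); (2, Frank, UI); (2, Heidi, TH); (2, Heidi, UI); (2, Vik, TH); (2, Vik, UI); (NULL, NULL, CR); (NULL, NULL, PD); (NULL, NULL, UI); (NULL, NULL, NULL)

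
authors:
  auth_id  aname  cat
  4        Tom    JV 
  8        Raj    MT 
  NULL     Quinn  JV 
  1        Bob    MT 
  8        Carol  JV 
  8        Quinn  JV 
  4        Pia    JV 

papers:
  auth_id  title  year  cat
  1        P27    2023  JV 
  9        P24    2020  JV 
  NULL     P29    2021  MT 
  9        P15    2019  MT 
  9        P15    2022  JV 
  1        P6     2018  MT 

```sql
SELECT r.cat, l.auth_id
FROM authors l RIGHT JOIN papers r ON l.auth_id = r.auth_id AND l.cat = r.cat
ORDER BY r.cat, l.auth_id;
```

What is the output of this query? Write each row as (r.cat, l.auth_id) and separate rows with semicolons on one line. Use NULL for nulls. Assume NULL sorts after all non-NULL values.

RIGHT JOIN keeps every row from `papers`; unmatched rows get NULL for `authors`'s columns.
Matching on l.auth_id = r.auth_id AND l.cat = r.cat. A NULL in a compared column never satisfies the condition.
- auth_id=4, cat=JV: no matching r row.
- auth_id=8, cat=MT: no matching r row.
- auth_id=NULL, cat=JV: no matching r row.
- auth_id=1, cat=MT: 1 matching r row(s), so 1 row(s) emitted.
- auth_id=8, cat=JV: no matching r row.
- auth_id=8, cat=JV: no matching r row.
- auth_id=4, cat=JV: no matching r row.
- 5 row(s) from r found no l partner → padded with NULL.
After projecting and ordering:
r.cat | l.auth_id
JV | NULL
JV | NULL
JV | NULL
MT | 1
MT | NULL
MT | NULL

(JV, NULL); (JV, NULL); (JV, NULL); (MT, 1); (MT, NULL); (MT, NULL)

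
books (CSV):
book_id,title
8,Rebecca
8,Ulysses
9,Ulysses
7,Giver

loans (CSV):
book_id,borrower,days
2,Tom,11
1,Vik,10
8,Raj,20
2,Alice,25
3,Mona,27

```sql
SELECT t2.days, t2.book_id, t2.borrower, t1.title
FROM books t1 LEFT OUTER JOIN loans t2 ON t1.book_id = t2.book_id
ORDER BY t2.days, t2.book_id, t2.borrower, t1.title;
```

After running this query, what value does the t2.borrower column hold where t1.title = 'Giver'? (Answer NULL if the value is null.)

LEFT JOIN keeps every row from `books`; unmatched rows get NULL for `loans`'s columns.
Matching on t1.book_id = t2.book_id.
- book_id=8: 1 matching t2 row(s), so 1 row(s) emitted.
- book_id=8: 1 matching t2 row(s), so 1 row(s) emitted.
- book_id=9: no t2 row matches, row kept with t2 columns NULL.
- book_id=7: no t2 row matches, row kept with t2 columns NULL.

NULL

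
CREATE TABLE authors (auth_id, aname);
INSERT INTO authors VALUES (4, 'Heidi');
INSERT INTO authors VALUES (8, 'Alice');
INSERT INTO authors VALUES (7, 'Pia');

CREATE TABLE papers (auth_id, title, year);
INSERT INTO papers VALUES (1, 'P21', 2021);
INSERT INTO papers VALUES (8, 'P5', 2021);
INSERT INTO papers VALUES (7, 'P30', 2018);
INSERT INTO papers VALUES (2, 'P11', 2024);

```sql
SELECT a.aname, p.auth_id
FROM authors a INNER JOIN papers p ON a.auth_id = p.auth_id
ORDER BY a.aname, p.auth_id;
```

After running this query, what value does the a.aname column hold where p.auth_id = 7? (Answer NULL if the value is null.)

Pia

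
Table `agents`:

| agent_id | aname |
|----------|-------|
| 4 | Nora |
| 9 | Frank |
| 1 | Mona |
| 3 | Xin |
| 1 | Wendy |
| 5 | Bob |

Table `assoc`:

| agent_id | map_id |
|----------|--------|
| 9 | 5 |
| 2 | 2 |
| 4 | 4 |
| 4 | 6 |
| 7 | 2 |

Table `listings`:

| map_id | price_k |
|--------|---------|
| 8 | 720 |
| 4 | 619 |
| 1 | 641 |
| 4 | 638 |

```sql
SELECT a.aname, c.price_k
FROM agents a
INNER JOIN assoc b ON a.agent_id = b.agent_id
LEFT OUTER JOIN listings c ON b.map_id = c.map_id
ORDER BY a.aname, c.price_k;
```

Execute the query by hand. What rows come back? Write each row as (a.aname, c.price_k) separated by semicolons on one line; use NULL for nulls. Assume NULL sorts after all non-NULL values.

(Frank, NULL); (Nora, 619); (Nora, 638); (Nora, NULL)

Step 1 — a INNER JOIN b on agent_id → 3 row(s).
Then LEFT JOIN `listings c` on map_id: each of those 3 rows is kept; rows whose b.map_id has no match in c get NULL for c's columns.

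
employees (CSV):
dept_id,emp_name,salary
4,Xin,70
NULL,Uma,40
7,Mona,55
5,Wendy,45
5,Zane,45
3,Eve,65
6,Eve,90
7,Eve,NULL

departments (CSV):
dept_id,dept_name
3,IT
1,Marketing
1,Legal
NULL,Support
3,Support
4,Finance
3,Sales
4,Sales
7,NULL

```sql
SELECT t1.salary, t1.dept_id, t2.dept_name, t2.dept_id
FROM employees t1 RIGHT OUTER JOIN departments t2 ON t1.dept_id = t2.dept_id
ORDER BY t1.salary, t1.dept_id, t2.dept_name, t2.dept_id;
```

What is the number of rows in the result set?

RIGHT JOIN keeps every row from `departments`; unmatched rows get NULL for `employees`'s columns.
Matching on t1.dept_id = t2.dept_id. A NULL in a compared column never satisfies the condition.
- t1 (dept_id=4) pairs with 2 row(s) of t2.
- t1 (dept_id=NULL) has no partner in t2.
- t1 (dept_id=7) pairs with 1 row(s) of t2.
- t1 (dept_id=5) has no partner in t2.
- t1 (dept_id=5) has no partner in t2.
- t1 (dept_id=3) pairs with 3 row(s) of t2.
- t1 (dept_id=6) has no partner in t2.
- t1 (dept_id=7) pairs with 1 row(s) of t2.
- 3 t2 row(s) had no t1 match → kept, t1 columns NULL.
Total: 7 matched + 3 padded = 10 rows.

10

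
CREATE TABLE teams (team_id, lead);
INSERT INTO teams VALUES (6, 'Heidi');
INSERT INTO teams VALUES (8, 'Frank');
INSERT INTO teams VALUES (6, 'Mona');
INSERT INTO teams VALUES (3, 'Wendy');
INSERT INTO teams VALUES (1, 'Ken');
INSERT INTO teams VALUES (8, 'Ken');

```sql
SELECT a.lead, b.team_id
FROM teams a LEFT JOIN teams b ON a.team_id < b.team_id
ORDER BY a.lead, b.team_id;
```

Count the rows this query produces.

LEFT JOIN keeps every row from `teams a`; unmatched rows get NULL for `teams b`'s columns.
Matching on a.team_id < b.team_id.
- team_id=6: 2 matching b row(s), so 2 row(s) emitted.
- team_id=8: no b row matches, row kept with b columns NULL.
- team_id=6: 2 matching b row(s), so 2 row(s) emitted.
- team_id=3: 4 matching b row(s), so 4 row(s) emitted.
- team_id=1: 5 matching b row(s), so 5 row(s) emitted.
- team_id=8: no b row matches, row kept with b columns NULL.
Total: 13 matched + 2 padded = 15 rows.

15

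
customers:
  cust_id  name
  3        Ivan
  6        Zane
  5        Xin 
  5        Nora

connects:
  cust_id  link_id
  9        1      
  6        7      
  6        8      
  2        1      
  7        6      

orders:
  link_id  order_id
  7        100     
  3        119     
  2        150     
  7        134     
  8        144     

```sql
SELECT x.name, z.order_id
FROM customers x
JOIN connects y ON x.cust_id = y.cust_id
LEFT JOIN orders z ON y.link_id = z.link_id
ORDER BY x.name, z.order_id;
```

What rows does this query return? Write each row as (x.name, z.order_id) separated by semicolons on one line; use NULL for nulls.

(Zane, 100); (Zane, 134); (Zane, 144)

Step 1 — x INNER JOIN y on cust_id → 2 row(s).
Then LEFT JOIN `orders z` on link_id: each of those 2 rows is kept; rows whose y.link_id has no match in z get NULL for z's columns.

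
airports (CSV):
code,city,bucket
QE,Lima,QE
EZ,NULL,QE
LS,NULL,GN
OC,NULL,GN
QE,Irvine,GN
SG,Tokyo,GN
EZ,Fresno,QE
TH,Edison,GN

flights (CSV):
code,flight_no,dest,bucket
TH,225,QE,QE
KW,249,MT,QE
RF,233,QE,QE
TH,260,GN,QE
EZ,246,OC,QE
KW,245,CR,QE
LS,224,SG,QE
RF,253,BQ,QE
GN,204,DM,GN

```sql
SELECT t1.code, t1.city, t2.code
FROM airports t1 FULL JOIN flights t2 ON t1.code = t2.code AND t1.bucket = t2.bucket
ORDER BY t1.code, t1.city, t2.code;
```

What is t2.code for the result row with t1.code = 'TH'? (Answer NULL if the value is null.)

FULL OUTER JOIN keeps every row from both sides; unmatched rows get NULL for the other side's columns.
Matching on t1.code = t2.code AND t1.bucket = t2.bucket.
Matched pairs: 2; unmatched t1 rows kept: 6; unmatched t2 rows kept: 8.

NULL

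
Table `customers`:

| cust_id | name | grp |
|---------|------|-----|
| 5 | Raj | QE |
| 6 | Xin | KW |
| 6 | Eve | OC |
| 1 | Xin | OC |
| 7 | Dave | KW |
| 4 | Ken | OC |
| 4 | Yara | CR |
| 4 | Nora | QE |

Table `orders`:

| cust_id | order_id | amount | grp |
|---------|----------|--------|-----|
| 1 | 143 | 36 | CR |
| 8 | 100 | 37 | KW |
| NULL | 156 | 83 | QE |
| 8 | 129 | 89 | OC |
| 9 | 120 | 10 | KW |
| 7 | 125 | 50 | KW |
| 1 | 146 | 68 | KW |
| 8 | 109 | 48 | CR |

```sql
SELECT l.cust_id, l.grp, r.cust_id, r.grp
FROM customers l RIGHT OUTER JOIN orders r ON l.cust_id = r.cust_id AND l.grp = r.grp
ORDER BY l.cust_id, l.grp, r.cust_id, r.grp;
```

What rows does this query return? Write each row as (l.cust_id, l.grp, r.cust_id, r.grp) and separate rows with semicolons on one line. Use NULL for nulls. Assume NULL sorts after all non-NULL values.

(7, KW, 7, KW); (NULL, NULL, 1, CR); (NULL, NULL, 1, KW); (NULL, NULL, 8, CR); (NULL, NULL, 8, KW); (NULL, NULL, 8, OC); (NULL, NULL, 9, KW); (NULL, NULL, NULL, QE)

RIGHT JOIN keeps every row from `orders`; unmatched rows get NULL for `customers`'s columns.
Matching on l.cust_id = r.cust_id AND l.grp = r.grp. A NULL in a compared column never satisfies the condition.
- l[0] cust_id=5, grp=QE → no match.
- l[1] cust_id=6, grp=KW → no match.
- l[2] cust_id=6, grp=OC → no match.
- l[3] cust_id=1, grp=OC → no match.
- l[4] cust_id=7, grp=KW → 1 match(es) in r → 1 row(s).
- l[5] cust_id=4, grp=OC → no match.
- l[6] cust_id=4, grp=CR → no match.
- l[7] cust_id=4, grp=QE → no match.
- plus 7 unmatched r row(s), each kept with NULL l columns.
After projecting and ordering:
l.cust_id | l.grp | r.cust_id | r.grp
7 | KW | 7 | KW
NULL | NULL | 1 | CR
NULL | NULL | 1 | KW
NULL | NULL | 8 | CR
NULL | NULL | 8 | KW
NULL | NULL | 8 | OC
NULL | NULL | 9 | KW
NULL | NULL | NULL | QE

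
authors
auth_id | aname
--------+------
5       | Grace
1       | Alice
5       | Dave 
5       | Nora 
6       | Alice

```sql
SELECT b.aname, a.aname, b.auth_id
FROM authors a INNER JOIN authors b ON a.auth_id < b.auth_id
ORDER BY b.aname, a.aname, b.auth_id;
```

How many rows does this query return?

7

INNER JOIN keeps only pairs where the ON condition holds.
Matching on a.auth_id < b.auth_id.
- a[0] auth_id=5 → 1 match(es) in b → 1 row(s).
- a[1] auth_id=1 → 4 match(es) in b → 4 row(s).
- a[2] auth_id=5 → 1 match(es) in b → 1 row(s).
- a[3] auth_id=5 → 1 match(es) in b → 1 row(s).
- a[4] auth_id=6 → no match; dropped.
Total: 7 rows.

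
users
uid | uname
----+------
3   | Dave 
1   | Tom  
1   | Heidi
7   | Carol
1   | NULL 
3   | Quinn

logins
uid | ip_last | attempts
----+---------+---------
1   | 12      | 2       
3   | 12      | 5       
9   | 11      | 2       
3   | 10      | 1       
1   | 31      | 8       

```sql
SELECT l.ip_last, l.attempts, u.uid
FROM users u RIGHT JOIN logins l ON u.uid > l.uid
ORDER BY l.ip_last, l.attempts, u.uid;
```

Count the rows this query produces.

9

RIGHT JOIN keeps every row from `logins`; unmatched rows get NULL for `users`'s columns.
Matching on u.uid > l.uid.
Matched pairs: 8; unmatched l rows kept: 1.
Total: 8 matched + 1 padded = 9 rows.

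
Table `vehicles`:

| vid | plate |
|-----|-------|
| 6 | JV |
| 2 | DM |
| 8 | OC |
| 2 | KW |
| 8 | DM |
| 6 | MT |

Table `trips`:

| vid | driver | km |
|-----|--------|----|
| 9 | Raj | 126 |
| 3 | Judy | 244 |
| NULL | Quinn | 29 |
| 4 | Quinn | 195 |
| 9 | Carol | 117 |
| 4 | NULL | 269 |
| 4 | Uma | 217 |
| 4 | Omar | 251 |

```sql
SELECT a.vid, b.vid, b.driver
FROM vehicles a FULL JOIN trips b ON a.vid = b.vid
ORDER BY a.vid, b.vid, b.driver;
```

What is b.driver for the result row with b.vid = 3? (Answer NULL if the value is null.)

FULL OUTER JOIN keeps every row from both sides; unmatched rows get NULL for the other side's columns.
Matching on a.vid = b.vid. A NULL in a compared column never satisfies the condition.
Matched pairs: 0; unmatched a rows kept: 6; unmatched b rows kept: 8.

Judy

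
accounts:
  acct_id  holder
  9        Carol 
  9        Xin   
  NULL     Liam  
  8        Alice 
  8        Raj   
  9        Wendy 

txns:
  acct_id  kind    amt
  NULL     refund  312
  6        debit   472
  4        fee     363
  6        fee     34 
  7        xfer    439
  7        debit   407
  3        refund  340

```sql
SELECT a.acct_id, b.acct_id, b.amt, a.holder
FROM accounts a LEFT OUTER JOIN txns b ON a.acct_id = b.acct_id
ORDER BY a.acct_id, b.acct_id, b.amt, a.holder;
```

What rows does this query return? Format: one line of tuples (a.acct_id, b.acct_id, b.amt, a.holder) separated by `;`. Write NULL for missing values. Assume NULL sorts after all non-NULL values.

LEFT JOIN keeps every row from `accounts`; unmatched rows get NULL for `txns`'s columns.
Matching on a.acct_id = b.acct_id. A NULL in a compared column never satisfies the condition.
Matched pairs: 0; unmatched a rows kept: 6.

(8, NULL, NULL, Alice); (8, NULL, NULL, Raj); (9, NULL, NULL, Carol); (9, NULL, NULL, Wendy); (9, NULL, NULL, Xin); (NULL, NULL, NULL, Liam)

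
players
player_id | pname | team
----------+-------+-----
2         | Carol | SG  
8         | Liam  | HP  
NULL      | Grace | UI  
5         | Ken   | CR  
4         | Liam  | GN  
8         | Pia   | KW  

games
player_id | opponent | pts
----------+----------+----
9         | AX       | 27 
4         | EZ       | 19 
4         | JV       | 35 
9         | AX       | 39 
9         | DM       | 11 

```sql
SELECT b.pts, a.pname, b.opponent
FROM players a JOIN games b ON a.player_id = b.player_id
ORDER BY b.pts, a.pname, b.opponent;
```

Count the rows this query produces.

2

INNER JOIN keeps only pairs where the ON condition holds.
Matching on a.player_id = b.player_id. A NULL in a compared column never satisfies the condition.
- a (player_id=2) has no partner → excluded.
- a (player_id=8) has no partner → excluded.
- a (player_id=NULL) has no partner → excluded.
- a (player_id=5) has no partner → excluded.
- a (player_id=4) pairs with 2 row(s) of b.
- a (player_id=8) has no partner → excluded.
Total: 2 rows.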